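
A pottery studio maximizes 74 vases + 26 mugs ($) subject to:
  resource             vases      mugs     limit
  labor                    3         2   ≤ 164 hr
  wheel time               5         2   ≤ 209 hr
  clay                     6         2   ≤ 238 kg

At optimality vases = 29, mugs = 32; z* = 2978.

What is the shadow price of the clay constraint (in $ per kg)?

9

Check each constraint at x*: labor 151/164 (slack 13); wheel time 209/209 (tight); clay 238/238 (tight).
Since labor is not tight, its dual is 0.
From A_Bᵀ y = c: 5·y_wheel time + 6·y_clay = 74; 2·y_wheel time + 2·y_clay = 26.
→ y_wheel time = 4 and y_clay = 9.
Shadow price of clay = 9.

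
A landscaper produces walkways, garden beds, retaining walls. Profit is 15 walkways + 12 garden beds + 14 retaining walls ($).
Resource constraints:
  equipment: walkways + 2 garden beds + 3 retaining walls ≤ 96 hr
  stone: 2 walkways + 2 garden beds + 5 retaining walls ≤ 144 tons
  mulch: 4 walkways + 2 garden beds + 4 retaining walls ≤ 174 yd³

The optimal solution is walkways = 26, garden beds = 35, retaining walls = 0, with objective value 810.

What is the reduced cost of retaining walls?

At the optimum: equipment uses 96 of 96 (binding); stone uses 122 of 144 (slack = 22); mulch uses 174 of 174 (binding).
Slack constraints have shadow price 0 (complementary slackness).
The binding rows give the dual system: 1·y_equipment + 4·y_mulch = 15 and 2·y_equipment + 2·y_mulch = 12.
Solving: y_equipment = 3, y_mulch = 3.
Reduced cost of retaining walls: c₃ − yᵀa₃ = 14 − (3·3 + 3·4) = 14 − 21 = -7.

-7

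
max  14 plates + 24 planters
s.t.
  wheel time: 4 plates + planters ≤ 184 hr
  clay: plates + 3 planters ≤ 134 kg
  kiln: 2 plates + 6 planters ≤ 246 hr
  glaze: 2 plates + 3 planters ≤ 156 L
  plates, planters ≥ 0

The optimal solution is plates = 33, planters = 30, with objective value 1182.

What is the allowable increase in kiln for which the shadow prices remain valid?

22

Binding constraints: kiln, glaze. The basis is B = [[2,6],[2,3]] with det -6.
Per unit increase in kiln, x* moves by d = (-0.5, 0.3333).
The basis stays optimal until clay becomes binding; allowable increase = 22 hr.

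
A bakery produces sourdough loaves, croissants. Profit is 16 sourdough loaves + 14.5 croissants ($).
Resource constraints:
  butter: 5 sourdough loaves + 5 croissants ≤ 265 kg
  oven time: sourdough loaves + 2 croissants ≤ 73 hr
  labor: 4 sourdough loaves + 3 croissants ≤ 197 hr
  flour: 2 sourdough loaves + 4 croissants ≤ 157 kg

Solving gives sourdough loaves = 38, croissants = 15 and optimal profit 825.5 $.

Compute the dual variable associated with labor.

1.5

Check each constraint at x*: butter 265/265 (tight); oven time 68/73 (slack 5); labor 197/197 (tight); flour 136/157 (slack 21).
Slack constraints have shadow price 0 (complementary slackness).
The binding rows give the dual system: 5·y_butter + 4·y_labor = 16 and 5·y_butter + 3·y_labor = 14.5.
This yields shadow prices y_butter = 2, y_labor = 1.5.
Shadow price of labor = 1.5.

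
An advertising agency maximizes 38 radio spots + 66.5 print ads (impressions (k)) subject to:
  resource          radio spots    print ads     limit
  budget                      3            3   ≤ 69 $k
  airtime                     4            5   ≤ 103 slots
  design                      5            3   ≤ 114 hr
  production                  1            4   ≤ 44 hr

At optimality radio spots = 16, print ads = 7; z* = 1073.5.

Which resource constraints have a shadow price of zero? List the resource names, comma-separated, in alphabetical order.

budget: 69/69 (binding)
airtime: 99/103 (slack 4)
design: 101/114 (slack 13)
production: 44/44 (binding)
By complementary slackness, a constraint with positive slack has shadow price 0 → airtime, design.

airtime, design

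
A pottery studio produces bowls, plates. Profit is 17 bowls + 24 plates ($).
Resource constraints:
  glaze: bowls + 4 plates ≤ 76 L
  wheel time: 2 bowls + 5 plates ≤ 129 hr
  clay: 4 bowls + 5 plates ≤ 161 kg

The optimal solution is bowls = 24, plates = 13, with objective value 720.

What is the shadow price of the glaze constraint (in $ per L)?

Binding: glaze and clay. Non-binding: wheel time (16 unused).
Since wheel time is not tight, its dual is 0.
From A_Bᵀ y = c: 1·y_glaze + 4·y_clay = 17; 4·y_glaze + 5·y_clay = 24.
Solving: y_glaze = 1, y_clay = 4.
Shadow price of glaze = 1.

1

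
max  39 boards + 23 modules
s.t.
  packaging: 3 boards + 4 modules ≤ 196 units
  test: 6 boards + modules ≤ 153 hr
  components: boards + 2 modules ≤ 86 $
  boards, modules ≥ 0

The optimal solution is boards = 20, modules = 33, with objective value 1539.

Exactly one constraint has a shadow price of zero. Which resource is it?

packaging: 192/196 (slack 4)
test: 153/153 (binding)
components: 86/86 (binding)
By complementary slackness, a constraint with positive slack has shadow price 0 → packaging.

packaging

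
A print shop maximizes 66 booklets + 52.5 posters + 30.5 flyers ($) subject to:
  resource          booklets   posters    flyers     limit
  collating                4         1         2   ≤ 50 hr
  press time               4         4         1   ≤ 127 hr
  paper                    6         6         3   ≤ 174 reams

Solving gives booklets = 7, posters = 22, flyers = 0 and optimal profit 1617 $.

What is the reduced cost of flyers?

-2.5

Check each constraint at x*: collating 50/50 (tight); press time 116/127 (slack 11); paper 174/174 (tight).
By complementary slackness, y = 0 for the non-binding constraint.
Dual feasibility on the basic columns requires 4·y_collating + 6·y_paper = 66, 1·y_collating + 6·y_paper = 52.5.
This yields shadow prices y_collating = 4.5, y_paper = 8.
Reduced cost of flyers: c₃ − yᵀa₃ = 30.5 − (4.5·2 + 8·3) = 30.5 − 33 = -2.5.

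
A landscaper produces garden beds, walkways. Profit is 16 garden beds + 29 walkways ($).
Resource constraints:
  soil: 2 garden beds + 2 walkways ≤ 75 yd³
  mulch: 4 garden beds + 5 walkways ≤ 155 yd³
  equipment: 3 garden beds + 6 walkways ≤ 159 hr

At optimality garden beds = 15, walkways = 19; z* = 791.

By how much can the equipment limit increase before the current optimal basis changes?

27

Binding constraints: mulch, equipment. The basis is B = [[4,5],[3,6]] with det 9.
Per unit increase in equipment, x* moves by d = (-0.5556, 0.4444).
The basis stays optimal until garden beds reaches 0; allowable increase = 27 hr.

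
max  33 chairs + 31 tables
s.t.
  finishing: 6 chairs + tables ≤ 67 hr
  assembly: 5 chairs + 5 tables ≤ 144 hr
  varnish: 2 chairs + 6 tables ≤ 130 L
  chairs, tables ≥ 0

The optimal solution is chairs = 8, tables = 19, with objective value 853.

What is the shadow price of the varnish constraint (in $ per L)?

4.5

Binding: finishing and varnish. Non-binding: assembly (9 unused).
By complementary slackness, y = 0 for the non-binding constraint.
The binding rows give the dual system: 6·y_finishing + 2·y_varnish = 33 and 1·y_finishing + 6·y_varnish = 31.
Solving: y_finishing = 4, y_varnish = 4.5.
Shadow price of varnish = 4.5.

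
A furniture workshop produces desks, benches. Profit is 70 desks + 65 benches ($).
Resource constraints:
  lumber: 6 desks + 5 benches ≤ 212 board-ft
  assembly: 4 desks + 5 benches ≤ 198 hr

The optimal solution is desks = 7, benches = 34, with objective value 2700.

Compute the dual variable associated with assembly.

Both lumber and assembly are binding at x*.
Dual feasibility on the basic columns requires 6·y_lumber + 4·y_assembly = 70, 5·y_lumber + 5·y_assembly = 65.
→ y_lumber = 9 and y_assembly = 4.
Shadow price of assembly = 4.

4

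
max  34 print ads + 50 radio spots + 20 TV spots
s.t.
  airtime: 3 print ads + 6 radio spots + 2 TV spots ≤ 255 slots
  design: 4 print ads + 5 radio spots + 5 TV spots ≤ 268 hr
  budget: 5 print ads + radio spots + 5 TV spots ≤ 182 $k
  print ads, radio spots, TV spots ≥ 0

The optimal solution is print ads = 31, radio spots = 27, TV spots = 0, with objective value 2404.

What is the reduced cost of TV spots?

At the optimum: airtime uses 255 of 255 (binding); design uses 259 of 268 (slack = 9); budget uses 182 of 182 (binding).
Slack constraints have shadow price 0 (complementary slackness).
The binding rows give the dual system: 3·y_airtime + 5·y_budget = 34 and 6·y_airtime + 1·y_budget = 50.
→ y_airtime = 8 and y_budget = 2.
Reduced cost of TV spots: c₃ − yᵀa₃ = 20 − (8·2 + 2·5) = 20 − 26 = -6.

-6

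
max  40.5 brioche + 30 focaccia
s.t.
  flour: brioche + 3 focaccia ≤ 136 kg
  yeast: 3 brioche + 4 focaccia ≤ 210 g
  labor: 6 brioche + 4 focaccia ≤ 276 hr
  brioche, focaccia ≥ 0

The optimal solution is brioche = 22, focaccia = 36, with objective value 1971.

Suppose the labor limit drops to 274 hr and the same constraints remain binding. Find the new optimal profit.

Check each constraint at x*: flour 130/136 (slack 6); yeast 210/210 (tight); labor 276/276 (tight).
Slack constraints have shadow price 0 (complementary slackness).
The binding rows give the dual system: 3·y_yeast + 6·y_labor = 40.5 and 4·y_yeast + 4·y_labor = 30.
→ y_yeast = 1.5 and y_labor = 6.
Δz = y_labor·Δb = 6 × (-2) = -12, so new z* = 1971 − 12 = 1959.

1959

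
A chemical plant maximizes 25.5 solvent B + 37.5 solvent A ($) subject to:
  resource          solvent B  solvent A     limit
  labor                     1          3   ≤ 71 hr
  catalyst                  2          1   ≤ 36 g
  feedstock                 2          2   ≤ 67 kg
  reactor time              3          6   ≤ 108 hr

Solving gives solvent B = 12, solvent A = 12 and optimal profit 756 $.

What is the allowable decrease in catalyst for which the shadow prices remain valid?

Binding constraints: catalyst, reactor time. The basis is B = [[2,1],[3,6]] with det 9.
Per unit decrease in catalyst, x* moves by d = (-0.6667, 0.3333).
The basis stays optimal until solvent B reaches 0; allowable decrease = 18 g.

18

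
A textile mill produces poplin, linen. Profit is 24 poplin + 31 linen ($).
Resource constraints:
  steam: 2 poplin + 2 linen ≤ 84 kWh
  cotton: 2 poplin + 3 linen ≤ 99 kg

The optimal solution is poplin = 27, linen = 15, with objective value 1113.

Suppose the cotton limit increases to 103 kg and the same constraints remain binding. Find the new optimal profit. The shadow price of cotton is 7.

Δb = 4, so new z* = 1113 + (7)·(4) = 1113 + 28 = 1141.

1141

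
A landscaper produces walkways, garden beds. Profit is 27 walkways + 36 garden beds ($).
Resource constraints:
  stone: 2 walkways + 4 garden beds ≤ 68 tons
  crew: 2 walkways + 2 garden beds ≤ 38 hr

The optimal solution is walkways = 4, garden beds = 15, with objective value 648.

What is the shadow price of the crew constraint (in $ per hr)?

Both stone and crew are binding at x*.
From A_Bᵀ y = c: 2·y_stone + 2·y_crew = 27; 4·y_stone + 2·y_crew = 36.
→ y_stone = 4.5 and y_crew = 9.
Shadow price of crew = 9.

9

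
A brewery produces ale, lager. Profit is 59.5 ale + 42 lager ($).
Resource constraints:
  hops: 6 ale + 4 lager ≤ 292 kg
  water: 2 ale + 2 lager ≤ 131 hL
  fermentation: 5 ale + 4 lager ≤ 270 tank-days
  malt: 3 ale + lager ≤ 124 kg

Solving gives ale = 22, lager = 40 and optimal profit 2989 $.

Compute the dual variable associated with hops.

7

Binding: hops and fermentation. Non-binding: water (7 unused), malt (18 unused).
By complementary slackness, y = 0 for the non-binding constraints.
The binding rows give the dual system: 6·y_hops + 5·y_fermentation = 59.5 and 4·y_hops + 4·y_fermentation = 42.
Solving: y_hops = 7, y_fermentation = 3.5.
Shadow price of hops = 7.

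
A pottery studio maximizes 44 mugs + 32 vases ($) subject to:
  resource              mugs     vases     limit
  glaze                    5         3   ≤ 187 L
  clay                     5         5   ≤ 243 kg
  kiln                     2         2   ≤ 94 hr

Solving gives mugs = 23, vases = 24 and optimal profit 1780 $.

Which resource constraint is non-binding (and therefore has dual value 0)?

clay

glaze: 187/187 (binding)
clay: 235/243 (slack 8)
kiln: 94/94 (binding)
By complementary slackness, a constraint with positive slack has shadow price 0 → clay.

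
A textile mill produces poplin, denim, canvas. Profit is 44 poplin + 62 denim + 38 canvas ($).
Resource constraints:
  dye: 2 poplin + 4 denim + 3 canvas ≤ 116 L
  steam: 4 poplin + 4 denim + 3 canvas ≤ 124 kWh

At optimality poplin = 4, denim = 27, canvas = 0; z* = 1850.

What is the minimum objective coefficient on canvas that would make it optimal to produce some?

46.5

Both dye and steam are binding at x*.
Dual feasibility on the basic columns requires 2·y_dye + 4·y_steam = 44, 4·y_dye + 4·y_steam = 62.
This yields shadow prices y_dye = 9, y_steam = 6.5.
canvas enters the basis when its profit ≥ yᵀa₃ = 9·3 + 6.5·3 = 46.5.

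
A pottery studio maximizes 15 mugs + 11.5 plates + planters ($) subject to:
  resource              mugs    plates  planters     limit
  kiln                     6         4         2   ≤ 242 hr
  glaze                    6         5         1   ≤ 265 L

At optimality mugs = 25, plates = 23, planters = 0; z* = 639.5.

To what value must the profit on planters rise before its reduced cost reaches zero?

At the optimum: kiln uses 242 of 242 (binding); glaze uses 265 of 265 (binding).
The binding rows give the dual system: 6·y_kiln + 6·y_glaze = 15 and 4·y_kiln + 5·y_glaze = 11.5.
Solving: y_kiln = 1, y_glaze = 1.5.
planters enters the basis when its profit ≥ yᵀa₃ = 1·2 + 1.5·1 = 3.5.

3.5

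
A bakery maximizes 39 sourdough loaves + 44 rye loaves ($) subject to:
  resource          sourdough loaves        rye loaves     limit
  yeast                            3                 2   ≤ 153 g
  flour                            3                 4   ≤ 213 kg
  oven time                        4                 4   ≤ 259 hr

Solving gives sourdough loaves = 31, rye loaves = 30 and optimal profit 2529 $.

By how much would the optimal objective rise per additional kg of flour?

Check each constraint at x*: yeast 153/153 (tight); flour 213/213 (tight); oven time 244/259 (slack 15).
Slack constraints have shadow price 0 (complementary slackness).
Dual feasibility on the basic columns requires 3·y_yeast + 3·y_flour = 39, 2·y_yeast + 4·y_flour = 44.
Solving: y_yeast = 4, y_flour = 9.
Shadow price of flour = 9.

9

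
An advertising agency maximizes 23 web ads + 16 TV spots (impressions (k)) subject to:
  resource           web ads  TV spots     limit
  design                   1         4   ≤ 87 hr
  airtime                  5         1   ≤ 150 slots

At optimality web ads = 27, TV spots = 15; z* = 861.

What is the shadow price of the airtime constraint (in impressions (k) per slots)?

4

Check each constraint at x*: design 87/87 (tight); airtime 150/150 (tight).
The binding rows give the dual system: 1·y_design + 5·y_airtime = 23 and 4·y_design + 1·y_airtime = 16.
Solving: y_design = 3, y_airtime = 4.
Shadow price of airtime = 4.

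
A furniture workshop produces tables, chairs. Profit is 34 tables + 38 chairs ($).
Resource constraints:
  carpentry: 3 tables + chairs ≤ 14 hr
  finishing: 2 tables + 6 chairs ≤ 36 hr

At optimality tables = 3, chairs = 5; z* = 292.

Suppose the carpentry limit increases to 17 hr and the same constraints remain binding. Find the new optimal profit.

At the optimum: carpentry uses 14 of 14 (binding); finishing uses 36 of 36 (binding).
From A_Bᵀ y = c: 3·y_carpentry + 2·y_finishing = 34; 1·y_carpentry + 6·y_finishing = 38.
→ y_carpentry = 8 and y_finishing = 5.
Δz = y_carpentry·Δb = 8 × (3) = 24, so new z* = 292 + 24 = 316.

316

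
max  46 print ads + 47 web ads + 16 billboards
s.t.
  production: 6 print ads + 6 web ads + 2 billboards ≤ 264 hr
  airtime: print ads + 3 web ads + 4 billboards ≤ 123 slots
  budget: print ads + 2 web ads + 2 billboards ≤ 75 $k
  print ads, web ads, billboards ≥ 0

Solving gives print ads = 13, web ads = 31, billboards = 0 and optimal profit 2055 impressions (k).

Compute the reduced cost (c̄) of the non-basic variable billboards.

-1

At the optimum: production uses 264 of 264 (binding); airtime uses 106 of 123 (slack = 17); budget uses 75 of 75 (binding).
Slack constraints have shadow price 0 (complementary slackness).
Dual feasibility on the basic columns requires 6·y_production + 1·y_budget = 46, 6·y_production + 2·y_budget = 47.
→ y_production = 7.5 and y_budget = 1.
Reduced cost of billboards: c₃ − yᵀa₃ = 16 − (7.5·2 + 1·2) = 16 − 17 = -1.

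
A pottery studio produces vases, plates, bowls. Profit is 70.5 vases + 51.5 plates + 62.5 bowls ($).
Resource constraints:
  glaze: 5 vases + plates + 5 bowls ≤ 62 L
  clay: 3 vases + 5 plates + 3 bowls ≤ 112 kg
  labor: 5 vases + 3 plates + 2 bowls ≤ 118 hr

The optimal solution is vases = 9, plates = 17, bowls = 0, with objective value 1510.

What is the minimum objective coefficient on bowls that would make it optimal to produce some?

70.5

Check each constraint at x*: glaze 62/62 (tight); clay 112/112 (tight); labor 96/118 (slack 22).
Slack constraints have shadow price 0 (complementary slackness).
From A_Bᵀ y = c: 5·y_glaze + 3·y_clay = 70.5; 1·y_glaze + 5·y_clay = 51.5.
→ y_glaze = 9 and y_clay = 8.5.
bowls enters the basis when its profit ≥ yᵀa₃ = 9·5 + 8.5·3 = 70.5.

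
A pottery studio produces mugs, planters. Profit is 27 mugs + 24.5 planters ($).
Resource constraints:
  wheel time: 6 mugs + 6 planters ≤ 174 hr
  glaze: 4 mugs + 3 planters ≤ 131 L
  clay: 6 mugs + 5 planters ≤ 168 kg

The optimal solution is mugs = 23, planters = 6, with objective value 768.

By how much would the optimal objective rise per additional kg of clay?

At the optimum: wheel time uses 174 of 174 (binding); glaze uses 110 of 131 (slack = 21); clay uses 168 of 168 (binding).
Slack constraints have shadow price 0 (complementary slackness).
The binding rows give the dual system: 6·y_wheel time + 6·y_clay = 27 and 6·y_wheel time + 5·y_clay = 24.5.
Solving: y_wheel time = 2, y_clay = 2.5.
Shadow price of clay = 2.5.

2.5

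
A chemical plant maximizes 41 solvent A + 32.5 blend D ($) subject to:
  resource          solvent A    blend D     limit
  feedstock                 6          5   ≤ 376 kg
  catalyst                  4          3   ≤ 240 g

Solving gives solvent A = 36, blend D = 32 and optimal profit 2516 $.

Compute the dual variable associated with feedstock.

At the optimum: feedstock uses 376 of 376 (binding); catalyst uses 240 of 240 (binding).
From A_Bᵀ y = c: 6·y_feedstock + 4·y_catalyst = 41; 5·y_feedstock + 3·y_catalyst = 32.5.
→ y_feedstock = 3.5 and y_catalyst = 5.
Shadow price of feedstock = 3.5.

3.5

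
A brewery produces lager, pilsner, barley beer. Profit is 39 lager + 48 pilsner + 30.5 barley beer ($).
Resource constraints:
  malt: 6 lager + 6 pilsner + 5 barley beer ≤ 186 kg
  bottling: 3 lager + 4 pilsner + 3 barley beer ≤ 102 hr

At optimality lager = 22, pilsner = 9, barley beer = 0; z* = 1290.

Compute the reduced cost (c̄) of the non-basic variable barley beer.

At the optimum: malt uses 186 of 186 (binding); bottling uses 102 of 102 (binding).
The binding rows give the dual system: 6·y_malt + 3·y_bottling = 39 and 6·y_malt + 4·y_bottling = 48.
Solving: y_malt = 2, y_bottling = 9.
Reduced cost of barley beer: c₃ − yᵀa₃ = 30.5 − (2·5 + 9·3) = 30.5 − 37 = -6.5.

-6.5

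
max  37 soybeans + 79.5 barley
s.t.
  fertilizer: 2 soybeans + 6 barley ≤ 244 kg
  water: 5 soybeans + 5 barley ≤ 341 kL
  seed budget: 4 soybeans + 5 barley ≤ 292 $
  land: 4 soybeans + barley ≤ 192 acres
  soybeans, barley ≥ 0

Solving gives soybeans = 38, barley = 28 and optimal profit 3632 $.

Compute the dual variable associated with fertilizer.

9.5

At the optimum: fertilizer uses 244 of 244 (binding); water uses 330 of 341 (slack = 11); seed budget uses 292 of 292 (binding); land uses 180 of 192 (slack = 12).
Since water, land are not tight, their duals are 0.
Dual feasibility on the basic columns requires 2·y_fertilizer + 4·y_seed budget = 37, 6·y_fertilizer + 5·y_seed budget = 79.5.
Solving: y_fertilizer = 9.5, y_seed budget = 4.5.
Shadow price of fertilizer = 9.5.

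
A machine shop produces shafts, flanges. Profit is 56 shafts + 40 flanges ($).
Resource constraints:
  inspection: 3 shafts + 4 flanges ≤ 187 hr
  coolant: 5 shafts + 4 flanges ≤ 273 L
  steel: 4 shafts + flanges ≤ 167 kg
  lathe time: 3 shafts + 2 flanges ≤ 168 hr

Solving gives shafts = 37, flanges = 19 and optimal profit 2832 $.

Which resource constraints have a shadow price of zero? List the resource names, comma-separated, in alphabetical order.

inspection: 187/187 (binding)
coolant: 261/273 (slack 12)
steel: 167/167 (binding)
lathe time: 149/168 (slack 19)
By complementary slackness, a constraint with positive slack has shadow price 0 → coolant, lathe time.

coolant, lathe time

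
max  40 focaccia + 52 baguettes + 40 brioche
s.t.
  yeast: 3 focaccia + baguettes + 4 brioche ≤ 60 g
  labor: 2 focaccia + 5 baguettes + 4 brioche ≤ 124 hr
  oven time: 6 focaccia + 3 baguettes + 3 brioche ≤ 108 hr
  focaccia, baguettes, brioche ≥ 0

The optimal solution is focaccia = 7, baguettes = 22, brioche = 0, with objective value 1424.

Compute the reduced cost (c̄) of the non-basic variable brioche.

-4

Binding: labor and oven time. Non-binding: yeast (17 unused).
Slack constraints have shadow price 0 (complementary slackness).
From A_Bᵀ y = c: 2·y_labor + 6·y_oven time = 40; 5·y_labor + 3·y_oven time = 52.
→ y_labor = 8 and y_oven time = 4.
Reduced cost of brioche: c₃ − yᵀa₃ = 40 − (8·4 + 4·3) = 40 − 44 = -4.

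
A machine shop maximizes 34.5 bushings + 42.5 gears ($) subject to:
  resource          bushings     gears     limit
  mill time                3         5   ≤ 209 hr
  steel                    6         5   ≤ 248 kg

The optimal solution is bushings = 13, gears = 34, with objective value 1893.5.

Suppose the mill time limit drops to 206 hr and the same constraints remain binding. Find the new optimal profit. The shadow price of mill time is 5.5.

1877

Δb = -3, so new z* = 1893.5 + (5.5)·(-3) = 1893.5 − 16.5 = 1877.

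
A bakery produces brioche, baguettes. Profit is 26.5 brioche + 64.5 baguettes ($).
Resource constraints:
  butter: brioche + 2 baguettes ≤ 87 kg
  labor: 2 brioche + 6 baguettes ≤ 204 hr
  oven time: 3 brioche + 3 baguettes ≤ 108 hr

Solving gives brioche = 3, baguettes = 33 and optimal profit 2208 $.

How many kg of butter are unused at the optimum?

butter used = 1·3 + 2·33 = 69; slack = 87 − 69 = 18.

18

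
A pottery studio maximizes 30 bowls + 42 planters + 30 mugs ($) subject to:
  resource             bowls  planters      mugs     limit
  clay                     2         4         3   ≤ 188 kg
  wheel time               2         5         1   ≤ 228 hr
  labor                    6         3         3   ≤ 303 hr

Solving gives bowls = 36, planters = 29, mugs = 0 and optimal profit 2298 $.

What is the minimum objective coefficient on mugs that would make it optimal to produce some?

33

Check each constraint at x*: clay 188/188 (tight); wheel time 217/228 (slack 11); labor 303/303 (tight).
Since wheel time is not tight, its dual is 0.
The binding rows give the dual system: 2·y_clay + 6·y_labor = 30 and 4·y_clay + 3·y_labor = 42.
→ y_clay = 9 and y_labor = 2.
mugs enters the basis when its profit ≥ yᵀa₃ = 9·3 + 2·3 = 33.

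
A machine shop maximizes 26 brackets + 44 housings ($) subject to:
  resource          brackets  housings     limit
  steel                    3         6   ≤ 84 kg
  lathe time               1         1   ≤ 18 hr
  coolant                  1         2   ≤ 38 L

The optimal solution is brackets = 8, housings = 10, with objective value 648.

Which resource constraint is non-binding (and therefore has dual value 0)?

coolant

steel: 84/84 (binding)
lathe time: 18/18 (binding)
coolant: 28/38 (slack 10)
By complementary slackness, a constraint with positive slack has shadow price 0 → coolant.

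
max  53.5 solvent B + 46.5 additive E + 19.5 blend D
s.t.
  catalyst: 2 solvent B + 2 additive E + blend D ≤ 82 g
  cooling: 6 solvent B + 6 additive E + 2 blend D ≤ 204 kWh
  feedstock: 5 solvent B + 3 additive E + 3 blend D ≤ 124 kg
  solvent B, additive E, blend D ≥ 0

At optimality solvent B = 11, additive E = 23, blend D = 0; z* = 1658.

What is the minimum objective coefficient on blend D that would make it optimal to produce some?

22.5

At the optimum: catalyst uses 68 of 82 (slack = 14); cooling uses 204 of 204 (binding); feedstock uses 124 of 124 (binding).
By complementary slackness, y = 0 for the non-binding constraint.
From A_Bᵀ y = c: 6·y_cooling + 5·y_feedstock = 53.5; 6·y_cooling + 3·y_feedstock = 46.5.
This yields shadow prices y_cooling = 6, y_feedstock = 3.5.
blend D enters the basis when its profit ≥ yᵀa₃ = 6·2 + 3.5·3 = 22.5.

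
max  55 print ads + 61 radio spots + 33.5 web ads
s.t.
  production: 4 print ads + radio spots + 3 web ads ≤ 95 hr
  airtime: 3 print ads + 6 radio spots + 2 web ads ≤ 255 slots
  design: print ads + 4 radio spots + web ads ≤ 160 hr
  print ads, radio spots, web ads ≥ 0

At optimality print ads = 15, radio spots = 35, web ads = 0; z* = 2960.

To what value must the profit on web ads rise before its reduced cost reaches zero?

At the optimum: production uses 95 of 95 (binding); airtime uses 255 of 255 (binding); design uses 155 of 160 (slack = 5).
Since design is not tight, its dual is 0.
The binding rows give the dual system: 4·y_production + 3·y_airtime = 55 and 1·y_production + 6·y_airtime = 61.
This yields shadow prices y_production = 7, y_airtime = 9.
web ads enters the basis when its profit ≥ yᵀa₃ = 7·3 + 9·2 = 39.

39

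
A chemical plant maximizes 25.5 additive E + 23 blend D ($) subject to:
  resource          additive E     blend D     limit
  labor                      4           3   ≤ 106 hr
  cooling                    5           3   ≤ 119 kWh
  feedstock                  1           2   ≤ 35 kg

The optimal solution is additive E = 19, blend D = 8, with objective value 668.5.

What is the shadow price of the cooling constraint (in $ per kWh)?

4

Check each constraint at x*: labor 100/106 (slack 6); cooling 119/119 (tight); feedstock 35/35 (tight).
Slack constraints have shadow price 0 (complementary slackness).
From A_Bᵀ y = c: 5·y_cooling + 1·y_feedstock = 25.5; 3·y_cooling + 2·y_feedstock = 23.
Solving: y_cooling = 4, y_feedstock = 5.5.
Shadow price of cooling = 4.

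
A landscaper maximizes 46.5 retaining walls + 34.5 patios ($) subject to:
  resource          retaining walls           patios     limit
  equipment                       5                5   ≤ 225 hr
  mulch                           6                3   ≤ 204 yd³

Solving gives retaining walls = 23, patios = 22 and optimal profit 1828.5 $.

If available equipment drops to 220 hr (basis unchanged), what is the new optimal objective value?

At the optimum: equipment uses 225 of 225 (binding); mulch uses 204 of 204 (binding).
The binding rows give the dual system: 5·y_equipment + 6·y_mulch = 46.5 and 5·y_equipment + 3·y_mulch = 34.5.
→ y_equipment = 4.5 and y_mulch = 4.
Δz = y_equipment·Δb = 4.5 × (-5) = -22.5, so new z* = 1828.5 − 22.5 = 1806.

1806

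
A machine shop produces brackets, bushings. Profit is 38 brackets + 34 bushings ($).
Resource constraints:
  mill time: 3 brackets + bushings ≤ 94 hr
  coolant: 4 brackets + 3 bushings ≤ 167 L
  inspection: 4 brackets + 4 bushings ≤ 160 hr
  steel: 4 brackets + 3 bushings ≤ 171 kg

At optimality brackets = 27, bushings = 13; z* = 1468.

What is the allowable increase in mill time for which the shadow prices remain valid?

26

Binding constraints: mill time, inspection. The basis is B = [[3,1],[4,4]] with det 8.
Per unit increase in mill time, x* moves by d = (0.5, -0.5).
The basis stays optimal until bushings reaches 0; allowable increase = 26 hr.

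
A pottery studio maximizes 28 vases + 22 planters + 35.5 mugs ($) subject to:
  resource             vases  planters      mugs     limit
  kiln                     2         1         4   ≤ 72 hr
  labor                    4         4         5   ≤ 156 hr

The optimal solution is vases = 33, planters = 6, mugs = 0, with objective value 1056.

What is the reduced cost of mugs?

Check each constraint at x*: kiln 72/72 (tight); labor 156/156 (tight).
From A_Bᵀ y = c: 2·y_kiln + 4·y_labor = 28; 1·y_kiln + 4·y_labor = 22.
→ y_kiln = 6 and y_labor = 4.
Reduced cost of mugs: c₃ − yᵀa₃ = 35.5 − (6·4 + 4·5) = 35.5 − 44 = -8.5.

-8.5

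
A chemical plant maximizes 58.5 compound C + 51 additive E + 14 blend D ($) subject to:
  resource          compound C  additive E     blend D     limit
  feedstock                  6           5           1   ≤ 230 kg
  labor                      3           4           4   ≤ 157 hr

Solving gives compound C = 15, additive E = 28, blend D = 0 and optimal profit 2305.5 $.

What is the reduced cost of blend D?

-1

Both feedstock and labor are binding at x*.
The binding rows give the dual system: 6·y_feedstock + 3·y_labor = 58.5 and 5·y_feedstock + 4·y_labor = 51.
This yields shadow prices y_feedstock = 9, y_labor = 1.5.
Reduced cost of blend D: c₃ − yᵀa₃ = 14 − (9·1 + 1.5·4) = 14 − 15 = -1.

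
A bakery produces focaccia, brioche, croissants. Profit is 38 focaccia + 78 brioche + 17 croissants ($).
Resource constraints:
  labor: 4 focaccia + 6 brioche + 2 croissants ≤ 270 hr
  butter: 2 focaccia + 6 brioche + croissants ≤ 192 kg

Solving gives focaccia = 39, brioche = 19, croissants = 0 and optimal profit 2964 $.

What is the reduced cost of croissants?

Both labor and butter are binding at x*.
From A_Bᵀ y = c: 4·y_labor + 2·y_butter = 38; 6·y_labor + 6·y_butter = 78.
This yields shadow prices y_labor = 6, y_butter = 7.
Reduced cost of croissants: c₃ − yᵀa₃ = 17 − (6·2 + 7·1) = 17 − 19 = -2.

-2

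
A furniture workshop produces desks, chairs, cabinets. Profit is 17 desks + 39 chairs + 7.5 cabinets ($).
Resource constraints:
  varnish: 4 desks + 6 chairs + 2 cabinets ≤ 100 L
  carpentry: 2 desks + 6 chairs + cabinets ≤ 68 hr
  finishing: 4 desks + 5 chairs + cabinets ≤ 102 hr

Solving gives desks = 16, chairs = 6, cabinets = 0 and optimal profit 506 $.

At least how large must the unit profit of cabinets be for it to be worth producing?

Binding: varnish and carpentry. Non-binding: finishing (8 unused).
Since finishing is not tight, its dual is 0.
From A_Bᵀ y = c: 4·y_varnish + 2·y_carpentry = 17; 6·y_varnish + 6·y_carpentry = 39.
Solving: y_varnish = 2, y_carpentry = 4.5.
cabinets enters the basis when its profit ≥ yᵀa₃ = 2·2 + 4.5·1 = 8.5.

8.5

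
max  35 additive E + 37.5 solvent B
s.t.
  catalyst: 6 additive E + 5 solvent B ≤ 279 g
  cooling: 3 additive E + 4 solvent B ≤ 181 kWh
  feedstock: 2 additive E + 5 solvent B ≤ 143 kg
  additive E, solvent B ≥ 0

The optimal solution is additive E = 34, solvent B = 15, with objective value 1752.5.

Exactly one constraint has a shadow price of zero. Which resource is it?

cooling

catalyst: 279/279 (binding)
cooling: 162/181 (slack 19)
feedstock: 143/143 (binding)
By complementary slackness, a constraint with positive slack has shadow price 0 → cooling.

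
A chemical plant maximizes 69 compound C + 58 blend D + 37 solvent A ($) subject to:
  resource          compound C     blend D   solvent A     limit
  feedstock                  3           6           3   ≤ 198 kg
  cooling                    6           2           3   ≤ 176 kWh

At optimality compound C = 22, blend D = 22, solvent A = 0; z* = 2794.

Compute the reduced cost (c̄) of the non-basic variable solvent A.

Check each constraint at x*: feedstock 198/198 (tight); cooling 176/176 (tight).
From A_Bᵀ y = c: 3·y_feedstock + 6·y_cooling = 69; 6·y_feedstock + 2·y_cooling = 58.
Solving: y_feedstock = 7, y_cooling = 8.
Reduced cost of solvent A: c₃ − yᵀa₃ = 37 − (7·3 + 8·3) = 37 − 45 = -8.

-8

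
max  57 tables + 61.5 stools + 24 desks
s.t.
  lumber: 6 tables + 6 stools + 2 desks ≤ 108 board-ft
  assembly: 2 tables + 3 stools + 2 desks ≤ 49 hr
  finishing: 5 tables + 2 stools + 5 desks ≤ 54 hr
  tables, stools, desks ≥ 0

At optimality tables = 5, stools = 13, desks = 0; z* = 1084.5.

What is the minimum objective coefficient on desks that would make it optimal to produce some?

Check each constraint at x*: lumber 108/108 (tight); assembly 49/49 (tight); finishing 51/54 (slack 3).
Slack constraints have shadow price 0 (complementary slackness).
Dual feasibility on the basic columns requires 6·y_lumber + 2·y_assembly = 57, 6·y_lumber + 3·y_assembly = 61.5.
→ y_lumber = 8 and y_assembly = 4.5.
desks enters the basis when its profit ≥ yᵀa₃ = 8·2 + 4.5·2 = 25.

25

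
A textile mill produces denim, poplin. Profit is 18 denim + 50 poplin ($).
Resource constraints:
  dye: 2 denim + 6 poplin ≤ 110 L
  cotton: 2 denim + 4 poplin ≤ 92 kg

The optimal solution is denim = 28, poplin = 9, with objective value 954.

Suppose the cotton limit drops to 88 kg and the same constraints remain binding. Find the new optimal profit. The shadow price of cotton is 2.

946

Δb = -4, so new z* = 954 + (2)·(-4) = 954 − 8 = 946.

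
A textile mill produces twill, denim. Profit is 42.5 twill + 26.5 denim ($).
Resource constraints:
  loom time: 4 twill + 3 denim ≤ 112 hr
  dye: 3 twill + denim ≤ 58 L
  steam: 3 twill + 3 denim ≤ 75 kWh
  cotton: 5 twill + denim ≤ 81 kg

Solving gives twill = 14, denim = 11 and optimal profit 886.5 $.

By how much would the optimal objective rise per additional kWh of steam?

7.5

Check each constraint at x*: loom time 89/112 (slack 23); dye 53/58 (slack 5); steam 75/75 (tight); cotton 81/81 (tight).
Since loom time, dye are not tight, their duals are 0.
The binding rows give the dual system: 3·y_steam + 5·y_cotton = 42.5 and 3·y_steam + 1·y_cotton = 26.5.
This yields shadow prices y_steam = 7.5, y_cotton = 4.
Shadow price of steam = 7.5.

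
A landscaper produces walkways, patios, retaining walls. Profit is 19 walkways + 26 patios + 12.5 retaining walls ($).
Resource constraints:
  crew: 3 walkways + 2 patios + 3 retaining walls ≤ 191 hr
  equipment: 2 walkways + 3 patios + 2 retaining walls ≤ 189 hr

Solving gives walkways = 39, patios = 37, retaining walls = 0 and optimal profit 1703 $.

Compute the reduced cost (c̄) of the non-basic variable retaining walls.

-6.5

Check each constraint at x*: crew 191/191 (tight); equipment 189/189 (tight).
From A_Bᵀ y = c: 3·y_crew + 2·y_equipment = 19; 2·y_crew + 3·y_equipment = 26.
→ y_crew = 1 and y_equipment = 8.
Reduced cost of retaining walls: c₃ − yᵀa₃ = 12.5 − (1·3 + 8·2) = 12.5 − 19 = -6.5.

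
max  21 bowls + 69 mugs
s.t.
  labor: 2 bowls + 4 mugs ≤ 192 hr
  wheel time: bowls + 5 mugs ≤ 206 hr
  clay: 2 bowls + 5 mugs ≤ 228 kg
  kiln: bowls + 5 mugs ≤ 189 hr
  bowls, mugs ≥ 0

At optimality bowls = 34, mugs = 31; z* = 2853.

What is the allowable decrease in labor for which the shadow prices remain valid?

40.8

Binding constraints: labor, kiln. The basis is B = [[2,4],[1,5]] with det 6.
Per unit decrease in labor, x* moves by d = (-0.8333, 0.1667).
The basis stays optimal until bowls reaches 0; allowable decrease = 40.8 hr.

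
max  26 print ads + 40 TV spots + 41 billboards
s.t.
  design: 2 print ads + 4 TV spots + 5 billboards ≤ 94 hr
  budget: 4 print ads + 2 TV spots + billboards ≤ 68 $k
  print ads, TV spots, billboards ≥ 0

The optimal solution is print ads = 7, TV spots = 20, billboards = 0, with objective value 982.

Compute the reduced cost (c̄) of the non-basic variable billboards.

Check each constraint at x*: design 94/94 (tight); budget 68/68 (tight).
Dual feasibility on the basic columns requires 2·y_design + 4·y_budget = 26, 4·y_design + 2·y_budget = 40.
This yields shadow prices y_design = 9, y_budget = 2.
Reduced cost of billboards: c₃ − yᵀa₃ = 41 − (9·5 + 2·1) = 41 − 47 = -6.

-6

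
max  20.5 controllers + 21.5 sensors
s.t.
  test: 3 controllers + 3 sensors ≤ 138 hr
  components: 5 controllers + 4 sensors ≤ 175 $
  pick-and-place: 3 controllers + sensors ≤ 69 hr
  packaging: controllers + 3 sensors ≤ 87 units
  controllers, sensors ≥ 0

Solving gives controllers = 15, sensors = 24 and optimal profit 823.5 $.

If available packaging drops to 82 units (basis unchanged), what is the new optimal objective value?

796

At the optimum: test uses 117 of 138 (slack = 21); components uses 171 of 175 (slack = 4); pick-and-place uses 69 of 69 (binding); packaging uses 87 of 87 (binding).
By complementary slackness, y = 0 for the non-binding constraints.
Dual feasibility on the basic columns requires 3·y_pick-and-place + 1·y_packaging = 20.5, 1·y_pick-and-place + 3·y_packaging = 21.5.
Solving: y_pick-and-place = 5, y_packaging = 5.5.
Δz = y_packaging·Δb = 5.5 × (-5) = -27.5, so new z* = 823.5 − 27.5 = 796.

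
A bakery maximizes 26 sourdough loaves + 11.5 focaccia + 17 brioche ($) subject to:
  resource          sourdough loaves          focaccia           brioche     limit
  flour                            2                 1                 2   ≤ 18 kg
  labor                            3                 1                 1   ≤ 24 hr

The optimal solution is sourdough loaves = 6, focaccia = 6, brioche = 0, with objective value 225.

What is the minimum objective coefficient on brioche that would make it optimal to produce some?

Check each constraint at x*: flour 18/18 (tight); labor 24/24 (tight).
Dual feasibility on the basic columns requires 2·y_flour + 3·y_labor = 26, 1·y_flour + 1·y_labor = 11.5.
Solving: y_flour = 8.5, y_labor = 3.
brioche enters the basis when its profit ≥ yᵀa₃ = 8.5·2 + 3·1 = 20.

20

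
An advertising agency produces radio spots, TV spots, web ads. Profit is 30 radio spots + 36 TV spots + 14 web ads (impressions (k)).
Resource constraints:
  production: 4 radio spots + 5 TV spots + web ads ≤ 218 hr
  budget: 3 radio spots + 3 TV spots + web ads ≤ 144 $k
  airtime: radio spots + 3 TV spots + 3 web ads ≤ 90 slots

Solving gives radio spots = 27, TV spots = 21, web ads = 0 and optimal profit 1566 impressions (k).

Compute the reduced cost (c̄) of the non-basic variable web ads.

-4

Check each constraint at x*: production 213/218 (slack 5); budget 144/144 (tight); airtime 90/90 (tight).
Since production is not tight, its dual is 0.
Dual feasibility on the basic columns requires 3·y_budget + 1·y_airtime = 30, 3·y_budget + 3·y_airtime = 36.
Solving: y_budget = 9, y_airtime = 3.
Reduced cost of web ads: c₃ − yᵀa₃ = 14 − (9·1 + 3·3) = 14 − 18 = -4.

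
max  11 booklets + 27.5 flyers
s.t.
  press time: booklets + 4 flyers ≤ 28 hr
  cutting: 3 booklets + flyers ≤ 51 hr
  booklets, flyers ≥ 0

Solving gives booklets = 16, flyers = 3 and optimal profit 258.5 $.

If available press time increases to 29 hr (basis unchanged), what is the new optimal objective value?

265

At the optimum: press time uses 28 of 28 (binding); cutting uses 51 of 51 (binding).
The binding rows give the dual system: 1·y_press time + 3·y_cutting = 11 and 4·y_press time + 1·y_cutting = 27.5.
This yields shadow prices y_press time = 6.5, y_cutting = 1.5.
Δz = y_press time·Δb = 6.5 × (1) = 6.5, so new z* = 258.5 + 6.5 = 265.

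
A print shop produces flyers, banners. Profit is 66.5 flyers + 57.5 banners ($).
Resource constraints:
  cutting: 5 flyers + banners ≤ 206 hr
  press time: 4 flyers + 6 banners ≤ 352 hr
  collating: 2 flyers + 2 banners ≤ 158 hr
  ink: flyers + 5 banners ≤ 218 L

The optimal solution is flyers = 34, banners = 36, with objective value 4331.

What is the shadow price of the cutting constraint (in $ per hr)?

Binding: cutting and press time. Non-binding: collating (18 unused), ink (4 unused).
By complementary slackness, y = 0 for the non-binding constraints.
Dual feasibility on the basic columns requires 5·y_cutting + 4·y_press time = 66.5, 1·y_cutting + 6·y_press time = 57.5.
→ y_cutting = 6.5 and y_press time = 8.5.
Shadow price of cutting = 6.5.

6.5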